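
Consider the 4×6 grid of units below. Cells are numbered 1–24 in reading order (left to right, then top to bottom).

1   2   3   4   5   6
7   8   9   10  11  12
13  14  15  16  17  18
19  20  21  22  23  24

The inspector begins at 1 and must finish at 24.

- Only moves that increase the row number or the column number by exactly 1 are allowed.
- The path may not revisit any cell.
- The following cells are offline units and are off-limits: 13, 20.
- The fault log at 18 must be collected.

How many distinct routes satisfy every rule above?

20

A right/down-only route from 1 to 24 makes exactly 3 down-moves and 5 right-moves in some order.
With no other constraints that would be C(8,3) = 56 routes.
Split at 18 and multiply the segment counts (each segment already excludes blocked cells): 1→18: 20; 18→24: 1; product = 20.
That gives 20 routes.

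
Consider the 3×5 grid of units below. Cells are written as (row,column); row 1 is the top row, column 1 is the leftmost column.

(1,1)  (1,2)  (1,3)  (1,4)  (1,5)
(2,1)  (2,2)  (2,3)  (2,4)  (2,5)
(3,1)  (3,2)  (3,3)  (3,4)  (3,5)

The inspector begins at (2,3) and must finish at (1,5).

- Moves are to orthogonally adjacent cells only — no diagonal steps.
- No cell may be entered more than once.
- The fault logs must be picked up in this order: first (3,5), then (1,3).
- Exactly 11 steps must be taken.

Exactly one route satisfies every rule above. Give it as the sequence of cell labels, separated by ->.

(2,3) -> (2,4) -> (2,5) -> (3,5) -> (3,4) -> (3,3) -> (3,2) -> (2,2) -> (1,2) -> (1,3) -> (1,4) -> (1,5)

The waypoints must appear in the order (3,5), (1,3), with no cell reused.
Route from (2,3): 2× right (reaching (2,5)), down to (3,5), 3× left (reaching (3,2)), 2× up (reaching (1,2)), 3× right (reaching (1,5)) — 11 moves in all.
Check: order respected ((3,5) at step 3, (1,3) at step 9); 11 moves as required.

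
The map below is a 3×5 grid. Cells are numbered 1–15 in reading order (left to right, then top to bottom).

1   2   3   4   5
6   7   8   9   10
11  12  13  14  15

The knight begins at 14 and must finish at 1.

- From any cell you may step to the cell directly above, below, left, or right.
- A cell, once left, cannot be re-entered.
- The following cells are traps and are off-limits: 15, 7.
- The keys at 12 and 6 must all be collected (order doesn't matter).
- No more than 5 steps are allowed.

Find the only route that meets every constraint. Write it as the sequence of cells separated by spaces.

14 13 12 11 6 1

The budget equals the shortest possible length, so every move has to be on a shortest route through the required cells.
Route from 14: left 3 to 11, up 2 to 1 — 5 moves in all.
Check: all required cells visited; 5 ≤ 5 moves.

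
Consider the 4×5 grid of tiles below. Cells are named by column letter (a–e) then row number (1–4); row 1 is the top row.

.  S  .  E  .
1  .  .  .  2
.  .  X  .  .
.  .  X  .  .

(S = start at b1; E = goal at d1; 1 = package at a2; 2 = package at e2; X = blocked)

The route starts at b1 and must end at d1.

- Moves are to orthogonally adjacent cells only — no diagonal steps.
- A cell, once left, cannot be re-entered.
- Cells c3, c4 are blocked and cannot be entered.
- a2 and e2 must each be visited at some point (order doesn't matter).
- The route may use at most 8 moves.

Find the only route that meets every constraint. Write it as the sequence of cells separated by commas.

b1, a1, a2, b2, c2, d2, e2, e1, d1

Any route must reach a2 and e2 and still end at d1 within 8 moves, so the order of the required stops is forced.
Route from b1: left 1 to a1, down 1 to a2, right 4 to e2, up 1 to e1, left 1 to d1 — 8 moves in all.
Check: all required cells visited; 8 ≤ 8 moves.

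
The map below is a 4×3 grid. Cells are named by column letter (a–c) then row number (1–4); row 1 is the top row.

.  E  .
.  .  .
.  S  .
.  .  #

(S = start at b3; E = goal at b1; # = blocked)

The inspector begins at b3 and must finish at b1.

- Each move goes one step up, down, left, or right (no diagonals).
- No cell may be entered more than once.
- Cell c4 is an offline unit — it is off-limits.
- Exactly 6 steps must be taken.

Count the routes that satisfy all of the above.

4

Need simple routes of exactly 6 moves from b3 to b1 (Manhattan distance 2, so 2 moves are spent on a detour and 2 undoing it).
Enumerating: b3 b4 a4 a3 a2 a1 b1 | b3 b4 a4 a3 a2 b2 b1 | b3 a3 a2 b2 c2 c1 b1 | b3 c3 c2 b2 a2 a1 b1.
That gives 4 routes.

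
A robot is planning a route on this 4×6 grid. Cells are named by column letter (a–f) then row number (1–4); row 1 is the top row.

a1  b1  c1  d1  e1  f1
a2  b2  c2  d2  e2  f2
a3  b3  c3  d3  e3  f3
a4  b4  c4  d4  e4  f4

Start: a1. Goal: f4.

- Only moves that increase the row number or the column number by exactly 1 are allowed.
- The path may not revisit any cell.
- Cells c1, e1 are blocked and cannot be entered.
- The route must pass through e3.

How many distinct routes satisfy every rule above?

18

A right/down-only route from a1 to f4 makes exactly 3 down-moves and 5 right-moves in some order.
With no other constraints that would be C(8,3) = 56 routes.
Split at e3 and multiply the segment counts (each segment already excludes blocked cells): a1→e3: 9; e3→f4: 2; product = 18.
That gives 18 routes.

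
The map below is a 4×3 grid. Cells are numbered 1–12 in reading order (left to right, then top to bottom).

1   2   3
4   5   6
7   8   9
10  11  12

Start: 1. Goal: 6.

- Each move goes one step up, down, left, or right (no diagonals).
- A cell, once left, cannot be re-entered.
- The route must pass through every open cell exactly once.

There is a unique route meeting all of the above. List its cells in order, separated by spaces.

1 4 7 10 11 12 9 8 5 2 3 6

Need to visit all 12 open cells exactly once, starting at 1 and ending at 6.
Cell 12 has only two open neighbours (9 and 11), so the path must pass straight through it: one of those is the cell it's entered from and the other is where it exits.
Route from 1: 3× down (reaching 10), 2× right (reaching 12), up to 9, left to 8, 2× up (reaching 2), right to 3, down to 6 — 11 moves in all.
Check: all 12 open cells covered.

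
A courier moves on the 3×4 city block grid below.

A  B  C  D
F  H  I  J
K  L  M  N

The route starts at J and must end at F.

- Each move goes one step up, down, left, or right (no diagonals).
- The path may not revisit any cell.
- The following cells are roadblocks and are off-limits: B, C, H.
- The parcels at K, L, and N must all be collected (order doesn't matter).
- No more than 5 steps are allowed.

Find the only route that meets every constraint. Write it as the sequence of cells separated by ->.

The 5-move cap with required stops at K, L, N leaves no slack for detours.
Route from J: down 1 to N, left 3 to K, up 1 to F — 5 moves in all.
Check: all required cells visited; 5 ≤ 5 moves.

J -> N -> M -> L -> K -> F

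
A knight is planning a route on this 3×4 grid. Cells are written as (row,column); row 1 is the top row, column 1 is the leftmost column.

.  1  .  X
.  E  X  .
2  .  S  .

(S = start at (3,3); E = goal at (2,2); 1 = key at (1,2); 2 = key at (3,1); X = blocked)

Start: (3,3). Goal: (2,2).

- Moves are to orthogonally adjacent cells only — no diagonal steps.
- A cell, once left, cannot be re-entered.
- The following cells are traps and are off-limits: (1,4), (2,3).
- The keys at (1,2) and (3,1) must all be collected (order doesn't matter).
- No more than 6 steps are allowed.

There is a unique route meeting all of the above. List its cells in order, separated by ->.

(3,3) -> (3,2) -> (3,1) -> (2,1) -> (1,1) -> (1,2) -> (2,2)

The budget equals the shortest possible length, so every move has to be on a shortest route through the required cells.
Route from (3,3): left 2 to (3,1), up 2 to (1,1), right 1 to (1,2), down 1 to (2,2) — 6 moves in all.
Check: all required cells visited; 6 ≤ 6 moves.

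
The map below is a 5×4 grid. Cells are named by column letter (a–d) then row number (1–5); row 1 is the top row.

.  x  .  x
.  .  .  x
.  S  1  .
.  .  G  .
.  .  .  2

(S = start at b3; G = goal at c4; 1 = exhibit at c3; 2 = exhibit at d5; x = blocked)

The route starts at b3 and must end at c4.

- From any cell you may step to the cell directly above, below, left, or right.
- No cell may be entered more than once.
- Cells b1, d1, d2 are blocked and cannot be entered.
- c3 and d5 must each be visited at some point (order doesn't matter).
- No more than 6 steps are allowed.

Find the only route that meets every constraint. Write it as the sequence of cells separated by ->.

b3 -> c3 -> d3 -> d4 -> d5 -> c5 -> c4

The 6-move cap with required stops at c3, d5 leaves no slack for detours.
Route from b3: right 2 to d3, down 2 to d5, left 1 to c5, up 1 to c4 — 6 moves in all.
Check: all required cells visited; 6 ≤ 6 moves.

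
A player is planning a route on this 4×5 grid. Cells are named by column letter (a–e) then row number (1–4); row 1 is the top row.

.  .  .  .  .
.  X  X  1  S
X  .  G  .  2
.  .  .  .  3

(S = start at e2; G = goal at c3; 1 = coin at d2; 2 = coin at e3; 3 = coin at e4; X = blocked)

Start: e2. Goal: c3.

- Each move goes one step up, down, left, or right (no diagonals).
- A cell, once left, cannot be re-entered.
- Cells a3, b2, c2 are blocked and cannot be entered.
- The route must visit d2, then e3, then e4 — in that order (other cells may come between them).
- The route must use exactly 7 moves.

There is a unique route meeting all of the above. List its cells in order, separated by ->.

The waypoints must appear in the order d2, e3, e4, with no cell reused.
Route from e2: left to d2, down to d3, right to e3, down to e4, 2× left (reaching c4), up to c3 — 7 moves in all.
Check: order respected (1 at step 1, 2 at step 3, 3 at step 4); 7 moves as required.

e2 -> d2 -> d3 -> e3 -> e4 -> d4 -> c4 -> c3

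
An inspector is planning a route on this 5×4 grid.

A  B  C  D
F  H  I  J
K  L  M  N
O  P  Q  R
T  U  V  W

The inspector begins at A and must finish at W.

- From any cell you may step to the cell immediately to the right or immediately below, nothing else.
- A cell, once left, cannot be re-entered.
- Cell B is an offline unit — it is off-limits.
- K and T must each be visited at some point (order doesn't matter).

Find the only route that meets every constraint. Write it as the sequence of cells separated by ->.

A -> F -> K -> O -> T -> U -> V -> W

Moves only go right or down, so the column and row indices never decrease.
Route from A: down 4 to T, right 3 to W — 7 moves in all.
Check: all required cells visited.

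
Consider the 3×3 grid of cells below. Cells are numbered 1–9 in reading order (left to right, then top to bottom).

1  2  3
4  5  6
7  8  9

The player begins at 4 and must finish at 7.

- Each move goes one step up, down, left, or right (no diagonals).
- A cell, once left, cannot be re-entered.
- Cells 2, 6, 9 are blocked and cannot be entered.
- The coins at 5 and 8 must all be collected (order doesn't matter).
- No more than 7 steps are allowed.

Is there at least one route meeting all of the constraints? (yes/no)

yes

One route that works: 4 → 5 → 8 → 7.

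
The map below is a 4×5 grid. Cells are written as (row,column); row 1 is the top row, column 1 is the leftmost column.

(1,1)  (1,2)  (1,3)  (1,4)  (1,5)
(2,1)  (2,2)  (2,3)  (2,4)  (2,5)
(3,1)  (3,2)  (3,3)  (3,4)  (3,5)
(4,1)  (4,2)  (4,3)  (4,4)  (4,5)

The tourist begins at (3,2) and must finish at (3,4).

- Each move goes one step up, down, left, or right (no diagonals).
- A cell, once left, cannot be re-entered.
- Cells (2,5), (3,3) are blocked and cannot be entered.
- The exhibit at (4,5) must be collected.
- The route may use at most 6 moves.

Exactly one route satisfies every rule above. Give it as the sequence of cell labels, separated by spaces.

(3,2) (4,2) (4,3) (4,4) (4,5) (3,5) (3,4)

The 6-move cap with required stops at (4,5) leaves no slack for detours.
Route from (3,2): down 1 to (4,2), right 3 to (4,5), up 1 to (3,5), left 1 to (3,4) — 6 moves in all.
Check: all required cells visited; 6 ≤ 6 moves.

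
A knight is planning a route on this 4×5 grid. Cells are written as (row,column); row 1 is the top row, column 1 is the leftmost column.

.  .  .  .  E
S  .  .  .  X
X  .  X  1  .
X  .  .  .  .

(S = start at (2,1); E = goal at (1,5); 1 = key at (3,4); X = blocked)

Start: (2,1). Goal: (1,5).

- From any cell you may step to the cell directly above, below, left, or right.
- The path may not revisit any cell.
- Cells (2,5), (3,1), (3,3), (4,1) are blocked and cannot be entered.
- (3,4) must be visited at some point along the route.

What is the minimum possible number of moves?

9

Any route passes through (3,4) somewhere between (2,1) and (1,5). Summing Manhattan distances along the two legs ((2,1) → (3,4) → (1,5)) gives a lower bound of 4 + 3 = 7 moves.
The shortest route satisfying every rule uses 9 moves: (2,1) → (2,2) → (3,2) → (4,2) → (4,3) → (4,4) → (3,4) → (2,4) → (1,4) → (1,5).
The bound of 7 isn't tight here; checking systematically, no route of length 7 through 8 satisfies every constraint, so 9 is the minimum.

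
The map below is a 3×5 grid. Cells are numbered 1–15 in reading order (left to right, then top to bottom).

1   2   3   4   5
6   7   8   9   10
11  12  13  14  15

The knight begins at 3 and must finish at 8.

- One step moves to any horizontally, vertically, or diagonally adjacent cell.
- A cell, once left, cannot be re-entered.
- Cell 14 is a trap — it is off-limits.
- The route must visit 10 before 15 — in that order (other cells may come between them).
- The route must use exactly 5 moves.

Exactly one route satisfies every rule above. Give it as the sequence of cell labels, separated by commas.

3, 4, 10, 15, 9, 8

The waypoints must appear in the order 10, 15, with no cell reused.
Route from 3: right 1 to 4, down-right 1 to 10, down 1 to 15, up-left 1 to 9, left 1 to 8 — 5 moves in all.
Check: order respected (10 at step 2, 15 at step 3); 5 moves as required.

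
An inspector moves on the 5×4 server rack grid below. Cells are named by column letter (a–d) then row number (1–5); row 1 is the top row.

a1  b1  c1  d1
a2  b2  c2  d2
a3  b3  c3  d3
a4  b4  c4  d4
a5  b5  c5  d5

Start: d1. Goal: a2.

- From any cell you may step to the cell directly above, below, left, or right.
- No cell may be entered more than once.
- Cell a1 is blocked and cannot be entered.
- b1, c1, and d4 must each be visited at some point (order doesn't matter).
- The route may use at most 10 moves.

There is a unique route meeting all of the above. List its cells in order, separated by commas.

d1, d2, d3, d4, c4, c3, c2, c1, b1, b2, a2

Any route must reach b1, c1, and d4 and still end at a2 within 10 moves, so the order of the required stops is forced.
Route from d1: down 3 to d4, left 1 to c4, up 3 to c1, left 1 to b1, down 1 to b2, left 1 to a2 — 10 moves in all.
Check: all required cells visited; 10 ≤ 10 moves.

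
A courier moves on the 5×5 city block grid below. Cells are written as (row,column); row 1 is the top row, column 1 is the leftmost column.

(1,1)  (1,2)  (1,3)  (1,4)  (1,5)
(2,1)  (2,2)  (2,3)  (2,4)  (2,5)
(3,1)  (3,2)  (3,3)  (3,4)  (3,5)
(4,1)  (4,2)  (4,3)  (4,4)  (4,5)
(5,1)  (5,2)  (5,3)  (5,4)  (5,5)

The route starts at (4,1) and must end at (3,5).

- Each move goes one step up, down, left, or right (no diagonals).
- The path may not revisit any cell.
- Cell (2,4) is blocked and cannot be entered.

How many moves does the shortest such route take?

The Manhattan distance from (4,1) to (3,5) is |4−3| + |1−5| = 5, so at least 5 moves are needed.
A route of 5 moves achieves this: (4,1) → (3,1) → (3,2) → (3,3) → (3,4) → (3,5).
Since 5 matches the lower bound, it is optimal.

5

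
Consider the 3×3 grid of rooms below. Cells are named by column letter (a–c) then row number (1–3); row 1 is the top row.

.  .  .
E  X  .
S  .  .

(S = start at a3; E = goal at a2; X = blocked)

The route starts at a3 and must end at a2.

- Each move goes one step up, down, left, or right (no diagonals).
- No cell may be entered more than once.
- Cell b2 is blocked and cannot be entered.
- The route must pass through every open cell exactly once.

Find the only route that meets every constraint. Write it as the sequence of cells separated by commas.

Need to visit all 8 open cells exactly once, starting at a3 and ending at a2.
Cell c1 has only two open neighbours (c2 and b1), so the path must pass straight through it: one of those is the cell it's entered from and the other is where it exits.
Route from a3: right 2 to c3, up 2 to c1, left 2 to a1, down 1 to a2 — 7 moves in all.
Check: all 8 open cells covered.

a3, b3, c3, c2, c1, b1, a1, a2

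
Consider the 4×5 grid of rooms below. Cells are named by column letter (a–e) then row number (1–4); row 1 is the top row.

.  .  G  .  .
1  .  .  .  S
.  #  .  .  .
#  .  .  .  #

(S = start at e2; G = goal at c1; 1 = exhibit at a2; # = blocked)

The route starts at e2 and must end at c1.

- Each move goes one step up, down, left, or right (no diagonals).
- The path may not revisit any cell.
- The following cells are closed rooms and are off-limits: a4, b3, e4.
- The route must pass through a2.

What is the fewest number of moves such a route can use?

7

Any route passes through a2 somewhere between e2 and c1. Summing Manhattan distances along the two legs (e2 → a2 → c1) gives a lower bound of 4 + 3 = 7 moves.
A route of 7 moves achieves this: e2 → d2 → c2 → b2 → a2 → a1 → b1 → c1.
Since 7 matches the lower bound, it is optimal.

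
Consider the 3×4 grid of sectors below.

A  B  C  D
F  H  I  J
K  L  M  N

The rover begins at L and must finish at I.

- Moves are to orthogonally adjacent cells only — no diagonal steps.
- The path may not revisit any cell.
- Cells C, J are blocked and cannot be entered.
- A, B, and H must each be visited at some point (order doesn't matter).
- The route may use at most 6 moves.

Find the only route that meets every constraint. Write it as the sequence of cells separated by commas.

L, K, F, A, B, H, I

The budget equals the shortest possible length, so every move has to be on a shortest route through the required cells.
Route from L: left 1 to K, up 2 to A, right 1 to B, down 1 to H, right 1 to I — 6 moves in all.
Check: all required cells visited; 6 ≤ 6 moves.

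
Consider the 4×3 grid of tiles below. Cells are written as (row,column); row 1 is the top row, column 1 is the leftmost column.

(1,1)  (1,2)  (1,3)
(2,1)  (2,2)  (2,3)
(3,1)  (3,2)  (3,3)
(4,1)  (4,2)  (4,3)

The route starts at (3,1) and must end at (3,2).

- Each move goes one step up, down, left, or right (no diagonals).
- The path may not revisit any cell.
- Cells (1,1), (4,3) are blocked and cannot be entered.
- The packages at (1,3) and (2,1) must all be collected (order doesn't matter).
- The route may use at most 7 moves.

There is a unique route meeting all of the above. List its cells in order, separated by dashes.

(3,1) - (2,1) - (2,2) - (1,2) - (1,3) - (2,3) - (3,3) - (3,2)

The 7-move cap with required stops at (1,3), (2,1) leaves no slack for detours.
Route from (3,1): up 1 to (2,1), right 1 to (2,2), up 1 to (1,2), right 1 to (1,3), down 2 to (3,3), left 1 to (3,2) — 7 moves in all.
Check: all required cells visited; 7 ≤ 7 moves.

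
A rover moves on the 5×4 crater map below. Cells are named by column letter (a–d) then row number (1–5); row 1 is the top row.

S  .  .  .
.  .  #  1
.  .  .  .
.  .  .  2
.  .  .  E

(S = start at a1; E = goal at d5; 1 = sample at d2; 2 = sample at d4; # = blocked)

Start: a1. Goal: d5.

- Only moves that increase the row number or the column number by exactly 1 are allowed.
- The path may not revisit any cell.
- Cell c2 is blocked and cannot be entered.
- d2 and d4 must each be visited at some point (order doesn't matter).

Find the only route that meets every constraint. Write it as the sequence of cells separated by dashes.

a1 - b1 - c1 - d1 - d2 - d3 - d4 - d5

Moves only go right or down, so the column and row indices never decrease.
Route from a1: right 3 to d1, down 4 to d5 — 7 moves in all.
Check: all required cells visited.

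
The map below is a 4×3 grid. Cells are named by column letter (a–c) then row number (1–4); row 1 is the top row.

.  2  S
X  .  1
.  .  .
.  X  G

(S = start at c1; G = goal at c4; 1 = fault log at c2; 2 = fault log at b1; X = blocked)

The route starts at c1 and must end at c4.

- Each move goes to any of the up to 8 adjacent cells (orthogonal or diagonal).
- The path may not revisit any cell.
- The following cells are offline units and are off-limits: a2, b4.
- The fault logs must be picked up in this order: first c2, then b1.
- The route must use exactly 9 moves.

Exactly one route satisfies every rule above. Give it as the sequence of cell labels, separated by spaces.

The waypoints must appear in the order c2, b1, with no cell reused.
Route from c1: down to c2, up-left to b1, left to a1, down-right to b2, down-left to a3, down to a4, up-right to b3, right to c3, down to c4 — 9 moves in all.
Check: order respected (1 at step 1, 2 at step 2); 9 moves as required.

c1 c2 b1 a1 b2 a3 a4 b3 c3 c4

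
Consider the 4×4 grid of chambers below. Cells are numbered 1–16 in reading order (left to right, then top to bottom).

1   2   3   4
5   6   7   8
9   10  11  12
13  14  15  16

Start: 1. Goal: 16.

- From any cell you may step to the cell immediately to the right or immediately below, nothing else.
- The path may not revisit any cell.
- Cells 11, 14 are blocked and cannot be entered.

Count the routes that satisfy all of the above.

A right/down-only route from 1 to 16 makes exactly 3 down-moves and 3 right-moves in some order.
With no other constraints that would be C(6,3) = 20 routes.
Subtract routes through each blocked cell (inclusion–exclusion for overlaps): − through 11: 12 − through 14: 4 → 4.
That gives 4 routes.

4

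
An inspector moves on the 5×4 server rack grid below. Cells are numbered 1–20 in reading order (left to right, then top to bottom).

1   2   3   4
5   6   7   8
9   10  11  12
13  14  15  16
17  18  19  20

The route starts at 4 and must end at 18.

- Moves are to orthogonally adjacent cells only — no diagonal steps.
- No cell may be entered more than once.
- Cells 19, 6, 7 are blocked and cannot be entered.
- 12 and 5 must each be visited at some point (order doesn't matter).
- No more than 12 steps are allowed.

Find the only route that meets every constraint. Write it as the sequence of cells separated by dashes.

4 - 3 - 2 - 1 - 5 - 9 - 10 - 11 - 12 - 16 - 15 - 14 - 18

Any route must reach 12 and 5 and still end at 18 within 12 moves, so the order of the required stops is forced.
Route from 4: left 3 to 1, down 2 to 9, right 3 to 12, down 1 to 16, left 2 to 14, down 1 to 18 — 12 moves in all.
Check: all required cells visited; 12 ≤ 12 moves.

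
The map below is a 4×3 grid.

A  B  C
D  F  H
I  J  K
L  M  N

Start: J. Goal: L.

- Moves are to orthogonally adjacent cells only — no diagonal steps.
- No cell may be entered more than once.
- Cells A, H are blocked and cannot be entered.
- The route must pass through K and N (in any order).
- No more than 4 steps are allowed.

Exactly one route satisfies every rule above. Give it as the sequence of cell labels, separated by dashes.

J - K - N - M - L

Any route must reach K and N and still end at L within 4 moves, so the order of the required stops is forced.
Route from J: right to K, down to N, 2× left (reaching L) — 4 moves in all.
Check: all required cells visited; 4 ≤ 4 moves.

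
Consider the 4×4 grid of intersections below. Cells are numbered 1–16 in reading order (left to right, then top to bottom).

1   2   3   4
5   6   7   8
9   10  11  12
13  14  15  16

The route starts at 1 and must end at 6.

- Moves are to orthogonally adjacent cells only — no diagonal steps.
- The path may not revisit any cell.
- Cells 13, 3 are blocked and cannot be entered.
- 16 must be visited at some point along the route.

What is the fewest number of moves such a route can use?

10

Any route passes through 16 somewhere between 1 and 6. Summing Manhattan distances along the two legs (1 → 16 → 6) gives a lower bound of 6 + 4 = 10 moves.
A route of 10 moves achieves this: 1 → 5 → 9 → 10 → 14 → 15 → 16 → 12 → 8 → 7 → 6.
Since 10 matches the lower bound, it is optimal.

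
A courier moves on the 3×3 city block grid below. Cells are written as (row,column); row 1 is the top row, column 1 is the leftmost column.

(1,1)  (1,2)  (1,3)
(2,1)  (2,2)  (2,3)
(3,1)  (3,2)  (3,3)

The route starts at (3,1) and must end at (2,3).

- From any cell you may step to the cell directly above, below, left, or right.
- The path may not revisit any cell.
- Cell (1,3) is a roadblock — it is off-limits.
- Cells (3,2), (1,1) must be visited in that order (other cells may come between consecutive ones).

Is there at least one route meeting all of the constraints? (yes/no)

Ignoring the required order, 1 revisit-free route from (3,1) to (2,3) passes through all of (3,2) and (1,1); the waypoint orders that occur are (1,1) → (3,2) (1) — never (3,2) → (1,1).

no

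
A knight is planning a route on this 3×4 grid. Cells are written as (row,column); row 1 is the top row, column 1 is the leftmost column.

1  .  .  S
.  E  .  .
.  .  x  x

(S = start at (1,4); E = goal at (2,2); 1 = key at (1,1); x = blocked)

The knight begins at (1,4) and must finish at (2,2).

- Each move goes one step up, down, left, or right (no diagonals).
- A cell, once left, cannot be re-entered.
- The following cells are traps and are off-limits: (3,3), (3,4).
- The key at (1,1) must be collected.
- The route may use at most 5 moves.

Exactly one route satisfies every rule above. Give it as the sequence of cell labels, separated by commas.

(1,4), (1,3), (1,2), (1,1), (2,1), (2,2)

Any route must reach (1,1) and still end at (2,2) within 5 moves, so the order of the required stops is forced.
Route from (1,4): 3× left (reaching (1,1)), down to (2,1), right to (2,2) — 5 moves in all.
Check: all required cells visited; 5 ≤ 5 moves.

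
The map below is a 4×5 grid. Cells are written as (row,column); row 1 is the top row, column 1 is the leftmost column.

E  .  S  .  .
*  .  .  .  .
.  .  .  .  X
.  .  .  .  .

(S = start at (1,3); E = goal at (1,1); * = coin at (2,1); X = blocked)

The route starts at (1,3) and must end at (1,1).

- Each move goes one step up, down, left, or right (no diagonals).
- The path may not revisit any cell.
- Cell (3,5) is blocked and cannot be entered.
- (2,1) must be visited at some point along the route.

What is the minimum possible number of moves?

Any route passes through (2,1) somewhere between (1,3) and (1,1). Summing Manhattan distances along the two legs ((1,3) → (2,1) → (1,1)) gives a lower bound of 3 + 1 = 4 moves.
A route of 4 moves achieves this: (1,3) → (2,3) → (2,2) → (2,1) → (1,1).
Since 4 matches the lower bound, it is optimal.

4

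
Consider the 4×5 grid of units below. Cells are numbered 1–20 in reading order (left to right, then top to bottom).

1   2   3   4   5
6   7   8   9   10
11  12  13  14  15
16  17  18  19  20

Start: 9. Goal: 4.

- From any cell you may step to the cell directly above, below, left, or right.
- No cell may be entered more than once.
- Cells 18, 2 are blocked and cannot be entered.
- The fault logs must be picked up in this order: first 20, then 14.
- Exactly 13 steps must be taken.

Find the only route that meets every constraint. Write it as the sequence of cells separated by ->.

9 -> 10 -> 15 -> 20 -> 19 -> 14 -> 13 -> 12 -> 11 -> 6 -> 7 -> 8 -> 3 -> 4

The waypoints must appear in the order 20, 14, with no cell reused.
Route from 9: right to 10, 2× down (reaching 20), left to 19, up to 14, 3× left (reaching 11), up to 6, 2× right (reaching 8), up to 3, right to 4 — 13 moves in all.
Check: order respected (20 at step 3, 14 at step 5); 13 moves as required.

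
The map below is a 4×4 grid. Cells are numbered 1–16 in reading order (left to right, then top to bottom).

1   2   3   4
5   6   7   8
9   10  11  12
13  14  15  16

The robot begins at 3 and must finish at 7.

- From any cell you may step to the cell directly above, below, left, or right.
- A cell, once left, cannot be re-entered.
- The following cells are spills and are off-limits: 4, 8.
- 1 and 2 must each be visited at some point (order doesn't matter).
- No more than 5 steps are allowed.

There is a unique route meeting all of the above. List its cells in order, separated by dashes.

3 - 2 - 1 - 5 - 6 - 7

Any route must reach 1 and 2 and still end at 7 within 5 moves, so the order of the required stops is forced.
Route from 3: left 2 to 1, down 1 to 5, right 2 to 7 — 5 moves in all.
Check: all required cells visited; 5 ≤ 5 moves.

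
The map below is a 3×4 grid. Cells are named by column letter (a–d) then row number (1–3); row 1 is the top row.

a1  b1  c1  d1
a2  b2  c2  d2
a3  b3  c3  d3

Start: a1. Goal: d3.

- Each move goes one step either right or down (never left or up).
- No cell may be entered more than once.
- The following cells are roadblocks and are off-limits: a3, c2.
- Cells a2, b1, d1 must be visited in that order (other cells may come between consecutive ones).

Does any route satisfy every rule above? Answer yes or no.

no

b1 lies above a2, so going from a2 to b1 would need an upward move — but moves only go right/down, so a2 cannot be visited before b1.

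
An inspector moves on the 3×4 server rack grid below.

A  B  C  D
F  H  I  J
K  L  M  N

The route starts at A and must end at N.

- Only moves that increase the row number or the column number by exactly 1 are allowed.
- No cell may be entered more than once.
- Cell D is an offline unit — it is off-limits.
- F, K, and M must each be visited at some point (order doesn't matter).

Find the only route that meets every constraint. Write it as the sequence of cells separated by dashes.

Moves only go right or down, so the column and row indices never decrease.
Route from A: 2× down (reaching K), 3× right (reaching N) — 5 moves in all.
Check: all required cells visited.

A - F - K - L - M - N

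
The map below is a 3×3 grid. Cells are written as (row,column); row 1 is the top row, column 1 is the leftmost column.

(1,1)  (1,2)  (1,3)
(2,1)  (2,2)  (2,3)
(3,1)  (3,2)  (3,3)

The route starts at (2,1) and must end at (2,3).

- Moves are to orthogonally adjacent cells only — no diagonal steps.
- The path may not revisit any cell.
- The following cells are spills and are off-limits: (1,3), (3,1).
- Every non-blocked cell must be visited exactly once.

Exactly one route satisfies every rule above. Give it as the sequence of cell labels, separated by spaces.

(2,1) (1,1) (1,2) (2,2) (3,2) (3,3) (2,3)

Need to visit all 7 open cells exactly once, starting at (2,1) and ending at (2,3).
Cell (1,2) has only two open neighbours ((2,2) and (1,1)), so the path must pass straight through it: one of those is the cell it's entered from and the other is where it exits.
Route from (2,1): up to (1,1), right to (1,2), 2× down (reaching (3,2)), right to (3,3), up to (2,3) — 6 moves in all.
Check: all 7 open cells covered.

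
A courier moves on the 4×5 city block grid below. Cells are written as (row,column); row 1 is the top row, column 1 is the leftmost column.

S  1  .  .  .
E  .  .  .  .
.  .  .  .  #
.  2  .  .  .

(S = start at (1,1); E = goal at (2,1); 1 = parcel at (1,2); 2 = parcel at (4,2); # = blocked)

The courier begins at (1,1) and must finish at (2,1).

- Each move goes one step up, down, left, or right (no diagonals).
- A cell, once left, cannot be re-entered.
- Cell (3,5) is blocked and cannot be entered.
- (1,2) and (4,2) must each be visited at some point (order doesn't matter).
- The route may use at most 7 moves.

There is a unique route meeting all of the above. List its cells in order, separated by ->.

(1,1) -> (1,2) -> (2,2) -> (3,2) -> (4,2) -> (4,1) -> (3,1) -> (2,1)

Any route must reach (1,2) and (4,2) and still end at (2,1) within 7 moves, so the order of the required stops is forced.
Route from (1,1): right to (1,2), 3× down (reaching (4,2)), left to (4,1), 2× up (reaching (2,1)) — 7 moves in all.
Check: all required cells visited; 7 ≤ 7 moves.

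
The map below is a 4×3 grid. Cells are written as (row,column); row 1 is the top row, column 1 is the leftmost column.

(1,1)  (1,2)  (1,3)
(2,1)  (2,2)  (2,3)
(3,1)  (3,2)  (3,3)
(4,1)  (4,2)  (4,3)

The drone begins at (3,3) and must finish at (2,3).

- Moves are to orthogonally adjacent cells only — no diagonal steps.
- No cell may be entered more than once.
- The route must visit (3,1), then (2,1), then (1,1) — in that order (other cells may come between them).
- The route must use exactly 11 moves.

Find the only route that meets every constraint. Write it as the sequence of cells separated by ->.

The waypoints must appear in the order (3,1), (2,1), (1,1), with no cell reused.
Route from (3,3): down to (4,3), 2× left (reaching (4,1)), up to (3,1), right to (3,2), up to (2,2), left to (2,1), up to (1,1), 2× right (reaching (1,3)), down to (2,3) — 11 moves in all.
Check: order respected ((3,1) at step 4, (2,1) at step 7, (1,1) at step 8); 11 moves as required.

(3,3) -> (4,3) -> (4,2) -> (4,1) -> (3,1) -> (3,2) -> (2,2) -> (2,1) -> (1,1) -> (1,2) -> (1,3) -> (2,3)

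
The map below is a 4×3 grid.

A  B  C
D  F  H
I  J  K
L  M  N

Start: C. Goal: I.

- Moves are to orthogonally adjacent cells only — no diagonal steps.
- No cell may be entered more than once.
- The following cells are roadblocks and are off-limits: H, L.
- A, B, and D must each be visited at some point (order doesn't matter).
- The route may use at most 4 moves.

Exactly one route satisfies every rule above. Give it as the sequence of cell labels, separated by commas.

The budget equals the shortest possible length, so every move has to be on a shortest route through the required cells.
Route from C: 2× left (reaching A), 2× down (reaching I) — 4 moves in all.
Check: all required cells visited; 4 ≤ 4 moves.

C, B, A, D, I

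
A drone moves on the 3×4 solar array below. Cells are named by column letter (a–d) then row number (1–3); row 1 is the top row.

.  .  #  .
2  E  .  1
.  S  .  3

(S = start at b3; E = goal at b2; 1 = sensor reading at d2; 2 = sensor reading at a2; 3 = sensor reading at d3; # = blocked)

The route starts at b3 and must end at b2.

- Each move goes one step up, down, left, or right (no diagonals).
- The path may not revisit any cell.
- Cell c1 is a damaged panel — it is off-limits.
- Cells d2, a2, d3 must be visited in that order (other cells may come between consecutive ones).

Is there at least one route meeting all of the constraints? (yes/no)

Even ignoring the required order, no revisit-free route from b3 to b2 manages to pass through all of d2, a2, and d3: branching out from b3, every path either misses one of them or, having collected them, can no longer reach b2 without re-entering a cell.

no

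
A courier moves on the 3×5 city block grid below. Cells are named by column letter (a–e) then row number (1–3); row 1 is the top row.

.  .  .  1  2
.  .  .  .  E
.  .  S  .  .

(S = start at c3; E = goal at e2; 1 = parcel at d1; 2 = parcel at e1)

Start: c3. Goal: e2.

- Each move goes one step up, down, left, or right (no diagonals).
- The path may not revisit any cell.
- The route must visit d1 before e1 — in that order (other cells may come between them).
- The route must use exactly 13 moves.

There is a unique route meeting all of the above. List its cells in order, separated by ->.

c3 -> d3 -> d2 -> c2 -> b2 -> b3 -> a3 -> a2 -> a1 -> b1 -> c1 -> d1 -> e1 -> e2

The waypoints must appear in the order d1, e1, with no cell reused.
Route from c3: right to d3, up to d2, 2× left (reaching b2), down to b3, left to a3, 2× up (reaching a1), 4× right (reaching e1), down to e2 — 13 moves in all.
Check: order respected (1 at step 11, 2 at step 12); 13 moves as required.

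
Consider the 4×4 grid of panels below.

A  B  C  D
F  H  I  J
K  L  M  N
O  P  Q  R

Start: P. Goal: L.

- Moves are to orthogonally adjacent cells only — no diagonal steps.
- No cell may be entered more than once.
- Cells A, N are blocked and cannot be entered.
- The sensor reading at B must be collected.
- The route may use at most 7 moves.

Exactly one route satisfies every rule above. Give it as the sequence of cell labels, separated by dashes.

P - Q - M - I - C - B - H - L

The 7-move cap with required stops at B leaves no slack for detours.
Route from P: right 1 to Q, up 3 to C, left 1 to B, down 2 to L — 7 moves in all.
Check: all required cells visited; 7 ≤ 7 moves.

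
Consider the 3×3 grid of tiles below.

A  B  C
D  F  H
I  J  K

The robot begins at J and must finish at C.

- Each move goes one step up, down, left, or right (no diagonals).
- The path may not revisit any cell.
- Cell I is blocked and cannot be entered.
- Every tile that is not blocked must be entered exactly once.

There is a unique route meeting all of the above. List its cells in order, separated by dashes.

Need to visit all 8 open cells exactly once, starting at J and ending at C.
Cell K has only two open neighbours (H and J), so the path must pass straight through it: one of those is the cell it's entered from and the other is where it exits.
Route from J: right to K, up to H, 2× left (reaching D), up to A, 2× right (reaching C) — 7 moves in all.
Check: all 8 open cells covered.

J - K - H - F - D - A - B - C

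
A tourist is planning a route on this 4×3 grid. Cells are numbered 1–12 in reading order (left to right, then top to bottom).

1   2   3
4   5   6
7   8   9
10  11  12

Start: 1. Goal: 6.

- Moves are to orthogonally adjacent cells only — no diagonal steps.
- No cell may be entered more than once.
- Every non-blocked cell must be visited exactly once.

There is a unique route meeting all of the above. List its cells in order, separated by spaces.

1 4 7 10 11 12 9 8 5 2 3 6

Need to visit all 12 open cells exactly once, starting at 1 and ending at 6.
Route from 1: down 3 to 10, right 2 to 12, up 1 to 9, left 1 to 8, up 2 to 2, right 1 to 3, down 1 to 6 — 11 moves in all.
Check: all 12 open cells covered.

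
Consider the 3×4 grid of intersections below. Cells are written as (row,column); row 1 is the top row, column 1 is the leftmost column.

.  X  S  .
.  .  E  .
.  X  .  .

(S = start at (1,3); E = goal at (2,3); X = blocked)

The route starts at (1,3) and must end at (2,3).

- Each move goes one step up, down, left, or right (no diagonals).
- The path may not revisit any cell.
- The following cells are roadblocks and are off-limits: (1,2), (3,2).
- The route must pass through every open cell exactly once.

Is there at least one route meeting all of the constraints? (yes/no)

Cell (1,1) has only one open neighbour but is neither the start nor the goal, so a Hamiltonian route would have to both enter and leave it through the same neighbour — impossible without revisiting.

no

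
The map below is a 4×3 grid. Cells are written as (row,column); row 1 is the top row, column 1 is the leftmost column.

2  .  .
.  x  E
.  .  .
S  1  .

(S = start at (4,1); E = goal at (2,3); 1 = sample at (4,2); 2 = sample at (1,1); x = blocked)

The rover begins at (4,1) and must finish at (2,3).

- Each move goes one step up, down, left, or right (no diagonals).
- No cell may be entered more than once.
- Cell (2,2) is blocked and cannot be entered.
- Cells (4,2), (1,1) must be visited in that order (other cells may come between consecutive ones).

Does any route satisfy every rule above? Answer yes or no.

yes

One route that works: (4,1) → (4,2) → (3,2) → (3,1) → (2,1) → (1,1) → (1,2) → (1,3) → (2,3).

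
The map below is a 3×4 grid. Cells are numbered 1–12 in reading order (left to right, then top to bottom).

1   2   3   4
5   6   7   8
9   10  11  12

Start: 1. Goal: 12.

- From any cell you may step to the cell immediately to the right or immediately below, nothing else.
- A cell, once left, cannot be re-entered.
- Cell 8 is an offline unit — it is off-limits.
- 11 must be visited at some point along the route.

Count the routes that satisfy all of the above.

6

A right/down-only route from 1 to 12 makes exactly 2 down-moves and 3 right-moves in some order.
With no other constraints that would be C(5,2) = 10 routes.
Split at 11 and multiply the segment counts (each segment already excludes blocked cells): 1→11: 6; 11→12: 1; product = 6.
That gives 6 routes.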